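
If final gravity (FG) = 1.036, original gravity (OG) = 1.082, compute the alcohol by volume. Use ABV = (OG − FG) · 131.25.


ABV = (1.082 − 1.036) · 131.25

6.0375 % ABV


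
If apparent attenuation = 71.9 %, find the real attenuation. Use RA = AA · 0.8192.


RA = 71.9 · 0.8192

58.9005 %


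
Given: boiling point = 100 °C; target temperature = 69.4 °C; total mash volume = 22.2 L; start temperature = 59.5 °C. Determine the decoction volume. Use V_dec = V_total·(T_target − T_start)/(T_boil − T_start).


V_dec = 22.2·(69.4 − 59.5)/(100 − 59.5)

5.4267 L


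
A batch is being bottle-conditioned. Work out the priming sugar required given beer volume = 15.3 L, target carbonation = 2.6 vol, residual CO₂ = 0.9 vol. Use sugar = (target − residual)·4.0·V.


sugar = (2.6 − 0.9)·4.0·15.3

104.0400 g


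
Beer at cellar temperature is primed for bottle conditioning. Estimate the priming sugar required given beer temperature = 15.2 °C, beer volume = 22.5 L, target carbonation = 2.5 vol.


residual = 14.695·(0.01821 + 0.09011·e^(−0.04·T));  sugar = (target − residual)·4.0·V
residual = 14.695·(0.01821 + 0.09011·e^(−0.04·15.2)) = 0.9885
sugar = (2.5 − 0.9885)·4.0·22.5

136.0329 g


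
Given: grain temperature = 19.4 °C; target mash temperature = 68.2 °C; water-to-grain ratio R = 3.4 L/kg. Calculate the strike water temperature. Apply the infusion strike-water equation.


T_strike = (0.41/R)·(T_mash − T_grain) + T_mash
T_strike = (0.41/3.4)·(68.2 − 19.4) + 68.2

74.0847 °C


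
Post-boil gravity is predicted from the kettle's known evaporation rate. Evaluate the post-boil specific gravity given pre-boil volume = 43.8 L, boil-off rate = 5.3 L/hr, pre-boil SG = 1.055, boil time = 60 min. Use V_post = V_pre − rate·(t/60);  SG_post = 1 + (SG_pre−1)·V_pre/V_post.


V_post = 43.8 − 5.3·(60/60) = 38.5000
SG_post = 1 + (1.055 − 1)·43.8/38.5000

1.0626


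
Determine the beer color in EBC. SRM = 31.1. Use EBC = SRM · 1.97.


EBC = 31.1 · 1.97

61.2670 EBC


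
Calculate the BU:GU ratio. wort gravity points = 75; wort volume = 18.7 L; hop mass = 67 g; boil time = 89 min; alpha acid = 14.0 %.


U = 1.65·0.000125^(GP/1000)·(1−e^(−0.04t))/4.15;  IBU = (α/100)·m·U·1000/V;  BU:GU = IBU/GP
U = 1.65·0.000125^(75/1000)·(1−e^(−0.04·89))/4.15 = 0.1969
IBU = (14.0/100)·67·0.1969·1000/18.7 = 98.7496
BU:GU = 98.7496/75

1.3167


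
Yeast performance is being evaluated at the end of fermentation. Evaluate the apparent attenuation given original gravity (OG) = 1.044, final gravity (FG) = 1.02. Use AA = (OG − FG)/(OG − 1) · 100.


AA = (1.044 − 1.02)/(1.044 − 1) · 100

54.5455 %


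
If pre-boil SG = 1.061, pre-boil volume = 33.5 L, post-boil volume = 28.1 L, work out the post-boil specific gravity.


SG_post = 1 + (SG_pre − 1)·V_pre/V_post
pts_pre = (1.061 − 1)·1000 = 61.0000
pts_post = 61.0000·33.5/28.1 = 72.7224
SG_post = 1 + 72.7224/1000

1.0727


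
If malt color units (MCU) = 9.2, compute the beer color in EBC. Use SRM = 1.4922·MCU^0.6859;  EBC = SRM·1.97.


SRM = 1.4922·9.2^0.6859 = 6.8374
EBC = 6.8374·1.97

13.4696 EBC


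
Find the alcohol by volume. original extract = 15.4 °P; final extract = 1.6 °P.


SG = 259/(259 − P);  ABV = (OG − FG)·131.25
OG = 259/(259 − 15.4) = 1.0632
FG = 259/(259 − 1.6) = 1.0062
ABV = (1.0632 − 1.0062)·131.25

7.4816 % ABV


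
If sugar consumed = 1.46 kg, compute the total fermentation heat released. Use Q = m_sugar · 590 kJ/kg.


Q = 1.46 · 590

861.4000 kJ


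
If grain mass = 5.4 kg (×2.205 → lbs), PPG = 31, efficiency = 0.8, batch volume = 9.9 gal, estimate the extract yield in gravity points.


points = lbs × PPG × eff / vol
lbs = 5.4 × 2.205 = 11.9070
points = 11.9070 × 31 × 0.8 / 9.9

29.8276 points


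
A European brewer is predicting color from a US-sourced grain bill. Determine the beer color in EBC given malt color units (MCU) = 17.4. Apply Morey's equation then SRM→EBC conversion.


SRM = 1.4922·MCU^0.6859;  EBC = SRM·1.97
SRM = 1.4922·17.4^0.6859 = 10.5857
EBC = 10.5857·1.97

20.8538 EBC


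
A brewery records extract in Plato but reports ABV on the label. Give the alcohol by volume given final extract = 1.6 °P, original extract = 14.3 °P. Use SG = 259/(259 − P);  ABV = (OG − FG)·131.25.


OG = 259/(259 − 14.3) = 1.0584
FG = 259/(259 − 1.6) = 1.0062
ABV = (1.0584 − 1.0062)·131.25

6.8543 % ABV


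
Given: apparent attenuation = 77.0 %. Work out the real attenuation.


RA = AA · 0.8192
RA = 77.0 · 0.8192

63.0784 %


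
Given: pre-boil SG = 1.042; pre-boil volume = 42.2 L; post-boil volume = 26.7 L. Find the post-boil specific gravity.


SG_post = 1 + (SG_pre − 1)·V_pre/V_post
pts_pre = (1.042 − 1)·1000 = 42.0000
pts_post = 42.0000·42.2/26.7 = 66.3820
SG_post = 1 + 66.3820/1000

1.0664


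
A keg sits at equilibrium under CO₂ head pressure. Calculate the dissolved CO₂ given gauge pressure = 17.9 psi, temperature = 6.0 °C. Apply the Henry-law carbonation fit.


vols = (P + 14.695)·(0.01821 + 0.09011·e^(−0.04·T))
vols = (17.9 + 14.695)·(0.01821 + 0.09011·e^(−0.04·6.0))

2.9040 volumes


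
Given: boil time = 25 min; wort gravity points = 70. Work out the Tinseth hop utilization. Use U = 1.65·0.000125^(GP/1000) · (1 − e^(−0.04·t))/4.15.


bigness = 1.65·0.000125^(70/1000) = 0.8796
boil_factor = (1 − e^(−0.04·25))/4.15 = 0.1523
U = 0.8796 · 0.1523

0.1340


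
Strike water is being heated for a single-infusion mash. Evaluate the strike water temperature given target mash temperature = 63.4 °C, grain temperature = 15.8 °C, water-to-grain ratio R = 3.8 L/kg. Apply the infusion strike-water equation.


T_strike = (0.41/R)·(T_mash − T_grain) + T_mash
T_strike = (0.41/3.8)·(63.4 − 15.8) + 63.4

68.5358 °C


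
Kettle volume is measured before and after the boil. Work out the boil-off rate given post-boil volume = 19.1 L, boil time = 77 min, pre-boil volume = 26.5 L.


rate = (V_pre − V_post) / (t_min/60)
rate = (26.5 − 19.1) / (77/60)

5.7662 L/hr


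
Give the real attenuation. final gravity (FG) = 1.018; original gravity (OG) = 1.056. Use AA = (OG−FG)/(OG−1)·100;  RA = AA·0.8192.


AA = (1.056 − 1.018)/(1.056 − 1)·100 = 67.8571
RA = 67.8571·0.8192

55.5886 %


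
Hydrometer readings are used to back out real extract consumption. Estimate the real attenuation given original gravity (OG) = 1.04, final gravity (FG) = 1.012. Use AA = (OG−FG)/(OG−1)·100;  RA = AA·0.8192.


AA = (1.04 − 1.012)/(1.04 − 1)·100 = 70.0000
RA = 70.0000·0.8192

57.3440 %


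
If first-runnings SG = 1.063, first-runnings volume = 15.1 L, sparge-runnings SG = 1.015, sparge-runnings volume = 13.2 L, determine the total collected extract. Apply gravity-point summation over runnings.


total = Σ (SG_i − 1)·1000·V_i
first = (1.063 − 1)·1000·15.1 = 951.3000
sparge = (1.015 − 1)·1000·13.2 = 198.0000
total = 951.3000 + 198.0000

1149.3000 gravity·L


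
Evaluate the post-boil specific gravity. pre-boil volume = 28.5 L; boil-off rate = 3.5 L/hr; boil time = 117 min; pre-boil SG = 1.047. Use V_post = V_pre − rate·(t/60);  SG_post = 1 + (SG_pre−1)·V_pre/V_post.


V_post = 28.5 − 3.5·(117/60) = 21.6750
SG_post = 1 + (1.047 − 1)·28.5/21.6750

1.0618


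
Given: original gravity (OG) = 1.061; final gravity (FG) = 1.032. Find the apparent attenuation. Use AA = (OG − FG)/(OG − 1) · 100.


AA = (1.061 − 1.032)/(1.061 − 1) · 100

47.5410 %


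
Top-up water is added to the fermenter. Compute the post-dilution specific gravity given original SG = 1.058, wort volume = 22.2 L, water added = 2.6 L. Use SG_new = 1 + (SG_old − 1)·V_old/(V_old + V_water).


pts = (1.058 − 1)·1000·22.2/(22.2 + 2.6) = 51.9194
SG_new = 1 + 51.9194/1000

1.0519


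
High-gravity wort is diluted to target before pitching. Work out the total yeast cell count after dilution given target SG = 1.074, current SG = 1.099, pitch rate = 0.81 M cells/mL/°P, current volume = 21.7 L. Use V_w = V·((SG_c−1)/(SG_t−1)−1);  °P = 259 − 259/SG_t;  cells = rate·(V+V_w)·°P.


V_w = 21.7·((1.099−1)/(1.074−1)−1) = 7.3311
V_final = 21.7 + 7.3311 = 29.0311
°P = 259 − 259/1.074 = 17.8454
cells = 0.81·29.0311·17.8454

419.6386 billion cells


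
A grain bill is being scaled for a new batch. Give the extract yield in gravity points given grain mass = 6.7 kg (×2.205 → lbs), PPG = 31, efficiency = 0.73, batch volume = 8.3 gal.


points = lbs × PPG × eff / vol
lbs = 6.7 × 2.205 = 14.7735
points = 14.7735 × 31 × 0.73 / 8.3

40.2800 points


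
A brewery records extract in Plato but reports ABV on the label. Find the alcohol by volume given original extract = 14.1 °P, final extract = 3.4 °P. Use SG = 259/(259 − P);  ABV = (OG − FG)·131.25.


OG = 259/(259 − 14.1) = 1.0576
FG = 259/(259 − 3.4) = 1.0133
ABV = (1.0576 − 1.0133)·131.25

5.8108 % ABV


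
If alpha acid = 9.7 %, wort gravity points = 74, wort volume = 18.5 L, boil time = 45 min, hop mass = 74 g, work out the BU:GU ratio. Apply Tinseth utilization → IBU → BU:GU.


U = 1.65·0.000125^(GP/1000)·(1−e^(−0.04t))/4.15;  IBU = (α/100)·m·U·1000/V;  BU:GU = IBU/GP
U = 1.65·0.000125^(74/1000)·(1−e^(−0.04·45))/4.15 = 0.1707
IBU = (9.7/100)·74·0.1707·1000/18.5 = 66.2171
BU:GU = 66.2171/74

0.8948


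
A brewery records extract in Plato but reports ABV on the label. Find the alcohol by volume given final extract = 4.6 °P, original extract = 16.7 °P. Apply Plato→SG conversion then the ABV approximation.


SG = 259/(259 − P);  ABV = (OG − FG)·131.25
OG = 259/(259 − 16.7) = 1.0689
FG = 259/(259 − 4.6) = 1.0181
ABV = (1.0689 − 1.0181)·131.25

6.6729 % ABV


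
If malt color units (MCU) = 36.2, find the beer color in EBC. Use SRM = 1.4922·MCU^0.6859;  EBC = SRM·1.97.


SRM = 1.4922·36.2^0.6859 = 17.4963
EBC = 17.4963·1.97

34.4676 EBC


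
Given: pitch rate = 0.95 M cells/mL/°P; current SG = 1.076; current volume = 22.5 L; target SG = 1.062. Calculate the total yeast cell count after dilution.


V_w = V·((SG_c−1)/(SG_t−1)−1);  °P = 259 − 259/SG_t;  cells = rate·(V+V_w)·°P
V_w = 22.5·((1.076−1)/(1.062−1)−1) = 5.0806
V_final = 22.5 + 5.0806 = 27.5806
°P = 259 − 259/1.062 = 15.1205
cells = 0.95·27.5806·15.1205

396.1822 billion cells


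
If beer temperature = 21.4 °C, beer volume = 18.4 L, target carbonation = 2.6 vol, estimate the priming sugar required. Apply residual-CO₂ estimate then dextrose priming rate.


residual = 14.695·(0.01821 + 0.09011·e^(−0.04·T));  sugar = (target − residual)·4.0·V
residual = 14.695·(0.01821 + 0.09011·e^(−0.04·21.4)) = 0.8302
sugar = (2.6 − 0.8302)·4.0·18.4

130.2588 g


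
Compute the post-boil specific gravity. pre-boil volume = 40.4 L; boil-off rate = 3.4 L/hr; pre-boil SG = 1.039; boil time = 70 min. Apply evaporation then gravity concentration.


V_post = V_pre − rate·(t/60);  SG_post = 1 + (SG_pre−1)·V_pre/V_post
V_post = 40.4 − 3.4·(70/60) = 36.4333
SG_post = 1 + (1.039 − 1)·40.4/36.4333

1.0432


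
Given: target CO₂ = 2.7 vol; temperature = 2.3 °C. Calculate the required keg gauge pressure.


psi = vols/(0.01821 + 0.09011·e^(−0.04·T)) − 14.695
psi = 2.7/(0.01821 + 0.09011·e^(−0.04·2.3)) − 14.695

12.1975 psi


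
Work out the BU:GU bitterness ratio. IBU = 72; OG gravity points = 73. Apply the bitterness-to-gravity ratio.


BU:GU = IBU / OG_points
BU:GU = 72 / 73

0.9863


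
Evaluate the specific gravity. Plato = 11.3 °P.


SG = 259/(259 − P)
SG = 259/(259 − 11.3)

1.0456


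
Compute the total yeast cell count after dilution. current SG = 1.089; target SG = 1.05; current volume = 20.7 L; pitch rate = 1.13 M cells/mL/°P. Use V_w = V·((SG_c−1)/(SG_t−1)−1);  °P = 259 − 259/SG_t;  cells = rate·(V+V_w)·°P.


V_w = 20.7·((1.089−1)/(1.05−1)−1) = 16.1460
V_final = 20.7 + 16.1460 = 36.8460
°P = 259 − 259/1.05 = 12.3333
cells = 1.13·36.8460·12.3333

513.5104 billion cells


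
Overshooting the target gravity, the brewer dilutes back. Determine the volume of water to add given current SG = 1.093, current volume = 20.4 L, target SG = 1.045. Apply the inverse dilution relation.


V_water = V·((SG_curr − 1)/(SG_target − 1) − 1)
V_water = 20.4·((1.093 − 1)/(1.045 − 1) − 1)

21.7600 L


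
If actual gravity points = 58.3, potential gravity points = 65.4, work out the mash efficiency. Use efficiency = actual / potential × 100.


efficiency = 58.3 / 65.4 × 100

89.1437 %


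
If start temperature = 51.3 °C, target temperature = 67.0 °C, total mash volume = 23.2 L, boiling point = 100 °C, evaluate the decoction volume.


V_dec = V_total·(T_target − T_start)/(T_boil − T_start)
V_dec = 23.2·(67.0 − 51.3)/(100 − 51.3)

7.4793 L


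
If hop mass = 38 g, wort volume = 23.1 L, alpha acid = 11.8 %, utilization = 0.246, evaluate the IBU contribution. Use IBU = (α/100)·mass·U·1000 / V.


IBU = (11.8/100)·38·0.246·1000 / 23.1

47.7517 IBU


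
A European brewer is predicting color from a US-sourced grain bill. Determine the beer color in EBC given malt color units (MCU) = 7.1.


SRM = 1.4922·MCU^0.6859;  EBC = SRM·1.97
SRM = 1.4922·7.1^0.6859 = 5.7241
EBC = 5.7241·1.97

11.2764 EBC


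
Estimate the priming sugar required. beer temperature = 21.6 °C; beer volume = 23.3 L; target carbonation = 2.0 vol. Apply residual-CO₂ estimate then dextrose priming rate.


residual = 14.695·(0.01821 + 0.09011·e^(−0.04·T));  sugar = (target − residual)·4.0·V
residual = 14.695·(0.01821 + 0.09011·e^(−0.04·21.6)) = 0.8257
sugar = (2.0 − 0.8257)·4.0·23.3

109.4451 g


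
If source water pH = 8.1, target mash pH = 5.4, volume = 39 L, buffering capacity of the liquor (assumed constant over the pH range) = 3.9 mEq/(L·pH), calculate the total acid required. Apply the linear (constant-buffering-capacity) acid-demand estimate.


acid = buffering capacity · (pH_source − pH_target) · V
acid = 3.9 · (8.1 − 5.4) · 39

410.6700 mEq


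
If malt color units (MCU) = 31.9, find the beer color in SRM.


SRM = 1.4922 · MCU^0.6859
SRM = 1.4922 · 31.9^0.6859

16.0427 SRM


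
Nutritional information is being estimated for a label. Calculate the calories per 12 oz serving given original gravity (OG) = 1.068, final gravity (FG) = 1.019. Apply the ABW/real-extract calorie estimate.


ABW = (OG−FG)·131.25·0.79/FG;  °P = 259 − 259/SG (for OG→OE and FG→AE);  RE = 0.1808·OE + 0.8192·AE;  Cal = (6.9·ABW + 4·(RE−0.1))·FG·3.55
ABW = (1.068 − 1.019)·131.25·0.79/1.019 = 4.9860
OE = 259 − 259/1.068 = 16.4906 °P
AE = 259 − 259/1.019 = 4.8292 °P
RE = 0.1808·16.4906 + 0.8192·4.8292 = 6.9376 °P
Cal = (6.9·4.9860 + 4·(6.9376−0.1))·1.019·3.55

223.3905 kcal


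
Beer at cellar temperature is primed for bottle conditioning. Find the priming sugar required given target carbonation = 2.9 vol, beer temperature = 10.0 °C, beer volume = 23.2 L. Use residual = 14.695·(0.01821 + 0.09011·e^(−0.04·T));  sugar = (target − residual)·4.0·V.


residual = 14.695·(0.01821 + 0.09011·e^(−0.04·10.0)) = 1.1552
sugar = (2.9 − 1.1552)·4.0·23.2

161.9164 g


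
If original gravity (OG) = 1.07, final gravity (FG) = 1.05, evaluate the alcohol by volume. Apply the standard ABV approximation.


ABV = (OG − FG) · 131.25
ABV = (1.07 − 1.05) · 131.25

2.6250 % ABV


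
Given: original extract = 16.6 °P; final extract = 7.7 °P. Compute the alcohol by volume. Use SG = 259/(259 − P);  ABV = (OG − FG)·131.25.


OG = 259/(259 − 16.6) = 1.0685
FG = 259/(259 − 7.7) = 1.0306
ABV = (1.0685 − 1.0306)·131.25

4.9667 % ABV


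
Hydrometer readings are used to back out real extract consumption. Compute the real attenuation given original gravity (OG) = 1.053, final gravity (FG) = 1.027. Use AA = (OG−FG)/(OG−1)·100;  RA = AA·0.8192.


AA = (1.053 − 1.027)/(1.053 − 1)·100 = 49.0566
RA = 49.0566·0.8192

40.1872 %


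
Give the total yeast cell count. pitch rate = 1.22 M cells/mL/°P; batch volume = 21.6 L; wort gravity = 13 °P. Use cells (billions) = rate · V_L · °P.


cells = 1.22 · 21.6 · 13

342.5760 billion cells


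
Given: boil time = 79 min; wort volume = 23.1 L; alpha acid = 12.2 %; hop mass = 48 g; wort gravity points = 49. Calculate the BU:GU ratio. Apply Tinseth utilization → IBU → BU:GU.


U = 1.65·0.000125^(GP/1000)·(1−e^(−0.04t))/4.15;  IBU = (α/100)·m·U·1000/V;  BU:GU = IBU/GP
U = 1.65·0.000125^(49/1000)·(1−e^(−0.04·79))/4.15 = 0.2451
IBU = (12.2/100)·48·0.2451·1000/23.1 = 62.1364
BU:GU = 62.1364/49

1.2681


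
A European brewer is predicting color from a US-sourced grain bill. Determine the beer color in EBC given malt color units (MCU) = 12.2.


SRM = 1.4922·MCU^0.6859;  EBC = SRM·1.97
SRM = 1.4922·12.2^0.6859 = 8.2978
EBC = 8.2978·1.97

16.3466 EBC


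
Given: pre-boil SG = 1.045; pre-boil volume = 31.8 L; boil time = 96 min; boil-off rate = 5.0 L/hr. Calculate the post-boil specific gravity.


V_post = V_pre − rate·(t/60);  SG_post = 1 + (SG_pre−1)·V_pre/V_post
V_post = 31.8 − 5.0·(96/60) = 23.8000
SG_post = 1 + (1.045 − 1)·31.8/23.8000

1.0601


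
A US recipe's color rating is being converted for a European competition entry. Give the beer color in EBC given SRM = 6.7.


EBC = SRM · 1.97
EBC = 6.7 · 1.97

13.1990 EBC


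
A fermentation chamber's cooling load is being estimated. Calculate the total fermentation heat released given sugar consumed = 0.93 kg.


Q = m_sugar · 590 kJ/kg
Q = 0.93 · 590

548.7000 kJ


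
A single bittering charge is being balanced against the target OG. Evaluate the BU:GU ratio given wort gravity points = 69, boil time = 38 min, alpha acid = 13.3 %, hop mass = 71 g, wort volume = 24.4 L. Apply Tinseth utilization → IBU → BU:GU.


U = 1.65·0.000125^(GP/1000)·(1−e^(−0.04t))/4.15;  IBU = (α/100)·m·U·1000/V;  BU:GU = IBU/GP
U = 1.65·0.000125^(69/1000)·(1−e^(−0.04·38))/4.15 = 0.1671
IBU = (13.3/100)·71·0.1671·1000/24.4 = 64.6627
BU:GU = 64.6627/69

0.9371


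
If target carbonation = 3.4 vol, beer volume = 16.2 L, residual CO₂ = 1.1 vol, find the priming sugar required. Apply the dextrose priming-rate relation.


sugar = (target − residual)·4.0·V
sugar = (3.4 − 1.1)·4.0·16.2

149.0400 g


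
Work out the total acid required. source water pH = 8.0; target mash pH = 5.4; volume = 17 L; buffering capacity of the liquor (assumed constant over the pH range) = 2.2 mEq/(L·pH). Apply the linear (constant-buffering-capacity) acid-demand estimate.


acid = buffering capacity · (pH_source − pH_target) · V
acid = 2.2 · (8.0 − 5.4) · 17

97.2400 mEq


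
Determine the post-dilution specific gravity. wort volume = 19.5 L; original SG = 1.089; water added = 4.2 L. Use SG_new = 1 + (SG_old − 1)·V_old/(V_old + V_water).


pts = (1.089 − 1)·1000·19.5/(19.5 + 4.2) = 73.2278
SG_new = 1 + 73.2278/1000

1.0732


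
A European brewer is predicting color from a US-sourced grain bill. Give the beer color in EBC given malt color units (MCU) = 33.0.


SRM = 1.4922·MCU^0.6859;  EBC = SRM·1.97
SRM = 1.4922·33.0^0.6859 = 16.4201
EBC = 16.4201·1.97

32.3476 EBC


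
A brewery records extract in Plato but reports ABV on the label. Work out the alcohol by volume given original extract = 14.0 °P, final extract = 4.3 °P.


SG = 259/(259 − P);  ABV = (OG − FG)·131.25
OG = 259/(259 − 14.0) = 1.0571
FG = 259/(259 − 4.3) = 1.0169
ABV = (1.0571 − 1.0169)·131.25

5.2842 % ABV


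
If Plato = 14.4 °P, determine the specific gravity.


SG = 259/(259 − P)
SG = 259/(259 − 14.4)

1.0589


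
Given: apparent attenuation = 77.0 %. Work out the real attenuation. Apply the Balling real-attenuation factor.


RA = AA · 0.8192
RA = 77.0 · 0.8192

63.0784 %


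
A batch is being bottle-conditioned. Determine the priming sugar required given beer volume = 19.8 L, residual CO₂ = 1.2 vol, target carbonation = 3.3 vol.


sugar = (target − residual)·4.0·V
sugar = (3.3 − 1.2)·4.0·19.8

166.3200 g


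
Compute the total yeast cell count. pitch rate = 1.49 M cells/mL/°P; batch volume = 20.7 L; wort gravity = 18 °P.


cells (billions) = rate · V_L · °P
cells = 1.49 · 20.7 · 18

555.1740 billion cells


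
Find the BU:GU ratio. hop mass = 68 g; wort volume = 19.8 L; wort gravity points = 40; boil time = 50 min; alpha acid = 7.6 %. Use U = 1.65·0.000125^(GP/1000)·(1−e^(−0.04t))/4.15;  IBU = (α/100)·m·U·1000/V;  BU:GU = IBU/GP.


U = 1.65·0.000125^(40/1000)·(1−e^(−0.04·50))/4.15 = 0.2400
IBU = (7.6/100)·68·0.2400·1000/19.8 = 62.6350
BU:GU = 62.6350/40

1.5659


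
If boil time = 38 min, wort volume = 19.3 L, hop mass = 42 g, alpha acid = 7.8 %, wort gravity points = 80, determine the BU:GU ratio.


U = 1.65·0.000125^(GP/1000)·(1−e^(−0.04t))/4.15;  IBU = (α/100)·m·U·1000/V;  BU:GU = IBU/GP
U = 1.65·0.000125^(80/1000)·(1−e^(−0.04·38))/4.15 = 0.1514
IBU = (7.8/100)·42·0.1514·1000/19.3 = 25.6913
BU:GU = 25.6913/80

0.3211


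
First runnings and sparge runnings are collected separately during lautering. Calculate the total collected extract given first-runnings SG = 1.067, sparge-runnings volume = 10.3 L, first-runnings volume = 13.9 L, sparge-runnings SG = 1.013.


total = Σ (SG_i − 1)·1000·V_i
first = (1.067 − 1)·1000·13.9 = 931.3000
sparge = (1.013 − 1)·1000·10.3 = 133.9000
total = 931.3000 + 133.9000

1065.2000 gravity·L


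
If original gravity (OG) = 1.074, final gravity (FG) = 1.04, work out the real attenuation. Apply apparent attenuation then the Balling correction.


AA = (OG−FG)/(OG−1)·100;  RA = AA·0.8192
AA = (1.074 − 1.04)/(1.074 − 1)·100 = 45.9459
RA = 45.9459·0.8192

37.6389 %


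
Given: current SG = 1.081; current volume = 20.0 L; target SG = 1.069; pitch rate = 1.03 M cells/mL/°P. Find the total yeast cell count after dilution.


V_w = V·((SG_c−1)/(SG_t−1)−1);  °P = 259 − 259/SG_t;  cells = rate·(V+V_w)·°P
V_w = 20.0·((1.081−1)/(1.069−1)−1) = 3.4783
V_final = 20.0 + 3.4783 = 23.4783
°P = 259 − 259/1.069 = 16.7175
cells = 1.03·23.4783·16.7175

404.2726 billion cells


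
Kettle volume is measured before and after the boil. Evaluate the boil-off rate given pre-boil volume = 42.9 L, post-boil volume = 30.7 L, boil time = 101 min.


rate = (V_pre − V_post) / (t_min/60)
rate = (42.9 − 30.7) / (101/60)

7.2475 L/hr


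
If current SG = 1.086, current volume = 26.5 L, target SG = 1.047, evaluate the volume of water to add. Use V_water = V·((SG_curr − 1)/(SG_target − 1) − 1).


V_water = 26.5·((1.086 − 1)/(1.047 − 1) − 1)

21.9894 L


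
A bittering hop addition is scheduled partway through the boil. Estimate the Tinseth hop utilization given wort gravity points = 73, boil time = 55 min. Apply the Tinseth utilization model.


U = 1.65·0.000125^(GP/1000) · (1 − e^(−0.04·t))/4.15
bigness = 1.65·0.000125^(73/1000) = 0.8562
boil_factor = (1 − e^(−0.04·55))/4.15 = 0.2143
U = 0.8562 · 0.2143

0.1834


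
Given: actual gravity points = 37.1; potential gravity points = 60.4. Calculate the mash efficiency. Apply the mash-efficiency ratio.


efficiency = actual / potential × 100
efficiency = 37.1 / 60.4 × 100

61.4238 %


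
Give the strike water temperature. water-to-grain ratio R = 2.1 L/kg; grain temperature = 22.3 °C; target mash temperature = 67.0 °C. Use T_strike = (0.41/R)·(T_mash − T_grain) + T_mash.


T_strike = (0.41/2.1)·(67.0 − 22.3) + 67.0

75.7271 °C


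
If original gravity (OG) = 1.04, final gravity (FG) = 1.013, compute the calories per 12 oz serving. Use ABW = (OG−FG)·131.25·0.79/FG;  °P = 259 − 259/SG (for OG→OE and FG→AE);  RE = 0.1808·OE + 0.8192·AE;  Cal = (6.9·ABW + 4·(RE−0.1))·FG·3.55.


ABW = (1.04 − 1.013)·131.25·0.79/1.013 = 2.7636
OE = 259 − 259/1.04 = 9.9615 °P
AE = 259 − 259/1.013 = 3.3238 °P
RE = 0.1808·9.9615 + 0.8192·3.3238 = 4.5239 °P
Cal = (6.9·2.7636 + 4·(4.5239−0.1))·1.013·3.55

132.2113 kcal


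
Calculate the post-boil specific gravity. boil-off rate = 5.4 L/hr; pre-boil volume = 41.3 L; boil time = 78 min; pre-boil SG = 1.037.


V_post = V_pre − rate·(t/60);  SG_post = 1 + (SG_pre−1)·V_pre/V_post
V_post = 41.3 − 5.4·(78/60) = 34.2800
SG_post = 1 + (1.037 − 1)·41.3/34.2800

1.0446


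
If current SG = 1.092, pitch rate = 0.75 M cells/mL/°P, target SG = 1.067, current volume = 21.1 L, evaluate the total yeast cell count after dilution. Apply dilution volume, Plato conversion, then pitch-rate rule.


V_w = V·((SG_c−1)/(SG_t−1)−1);  °P = 259 − 259/SG_t;  cells = rate·(V+V_w)·°P
V_w = 21.1·((1.092−1)/(1.067−1)−1) = 7.8731
V_final = 21.1 + 7.8731 = 28.9731
°P = 259 − 259/1.067 = 16.2634
cells = 0.75·28.9731·16.2634

353.4003 billion cells


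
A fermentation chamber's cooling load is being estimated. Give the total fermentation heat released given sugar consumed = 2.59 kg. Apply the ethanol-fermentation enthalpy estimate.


Q = m_sugar · 590 kJ/kg
Q = 2.59 · 590

1528.1000 kJ


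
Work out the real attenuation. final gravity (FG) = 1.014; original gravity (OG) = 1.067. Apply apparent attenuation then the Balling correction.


AA = (OG−FG)/(OG−1)·100;  RA = AA·0.8192
AA = (1.067 − 1.014)/(1.067 − 1)·100 = 79.1045
RA = 79.1045·0.8192

64.8024 %


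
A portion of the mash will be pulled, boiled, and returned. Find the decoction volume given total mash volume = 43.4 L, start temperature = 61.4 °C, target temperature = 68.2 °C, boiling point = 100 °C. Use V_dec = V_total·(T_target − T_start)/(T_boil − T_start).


V_dec = 43.4·(68.2 − 61.4)/(100 − 61.4)

7.6456 L


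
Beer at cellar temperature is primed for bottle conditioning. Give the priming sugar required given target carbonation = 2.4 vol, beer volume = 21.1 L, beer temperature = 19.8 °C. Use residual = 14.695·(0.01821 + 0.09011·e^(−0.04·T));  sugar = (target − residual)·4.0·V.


residual = 14.695·(0.01821 + 0.09011·e^(−0.04·19.8)) = 0.8674
sugar = (2.4 − 0.8674)·4.0·21.1

129.3547 g


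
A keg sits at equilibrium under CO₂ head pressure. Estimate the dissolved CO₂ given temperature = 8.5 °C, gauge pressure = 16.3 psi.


vols = (P + 14.695)·(0.01821 + 0.09011·e^(−0.04·T))
vols = (16.3 + 14.695)·(0.01821 + 0.09011·e^(−0.04·8.5))

2.5524 volumes


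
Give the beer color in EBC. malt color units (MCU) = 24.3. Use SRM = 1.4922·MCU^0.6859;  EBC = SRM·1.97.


SRM = 1.4922·24.3^0.6859 = 13.3111
EBC = 13.3111·1.97

26.2229 EBC


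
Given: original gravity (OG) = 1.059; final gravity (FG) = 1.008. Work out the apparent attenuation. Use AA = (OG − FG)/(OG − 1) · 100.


AA = (1.059 − 1.008)/(1.059 − 1) · 100

86.4407 %


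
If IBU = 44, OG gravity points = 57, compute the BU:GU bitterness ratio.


BU:GU = IBU / OG_points
BU:GU = 44 / 57

0.7719


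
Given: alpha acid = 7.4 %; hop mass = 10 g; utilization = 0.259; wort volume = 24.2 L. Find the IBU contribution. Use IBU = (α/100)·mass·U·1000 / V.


IBU = (7.4/100)·10·0.259·1000 / 24.2

7.9198 IBU


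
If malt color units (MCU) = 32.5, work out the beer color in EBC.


SRM = 1.4922·MCU^0.6859;  EBC = SRM·1.97
SRM = 1.4922·32.5^0.6859 = 16.2490
EBC = 16.2490·1.97

32.0106 EBC


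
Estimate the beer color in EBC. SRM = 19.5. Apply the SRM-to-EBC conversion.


EBC = SRM · 1.97
EBC = 19.5 · 1.97

38.4150 EBC


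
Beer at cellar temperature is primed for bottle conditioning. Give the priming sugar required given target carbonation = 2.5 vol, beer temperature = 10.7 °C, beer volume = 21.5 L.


residual = 14.695·(0.01821 + 0.09011·e^(−0.04·T));  sugar = (target − residual)·4.0·V
residual = 14.695·(0.01821 + 0.09011·e^(−0.04·10.7)) = 1.1307
sugar = (2.5 − 1.1307)·4.0·21.5

117.7596 g


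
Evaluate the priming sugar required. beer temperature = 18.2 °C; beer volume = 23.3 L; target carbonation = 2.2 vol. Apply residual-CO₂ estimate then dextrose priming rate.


residual = 14.695·(0.01821 + 0.09011·e^(−0.04·T));  sugar = (target − residual)·4.0·V
residual = 14.695·(0.01821 + 0.09011·e^(−0.04·18.2)) = 0.9070
sugar = (2.2 − 0.9070)·4.0·23.3

120.5075 g


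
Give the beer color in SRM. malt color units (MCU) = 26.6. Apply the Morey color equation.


SRM = 1.4922 · MCU^0.6859
SRM = 1.4922 · 26.6^0.6859

14.1629 SRM


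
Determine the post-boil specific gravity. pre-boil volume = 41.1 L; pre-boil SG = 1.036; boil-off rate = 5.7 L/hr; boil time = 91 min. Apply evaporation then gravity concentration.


V_post = V_pre − rate·(t/60);  SG_post = 1 + (SG_pre−1)·V_pre/V_post
V_post = 41.1 − 5.7·(91/60) = 32.4550
SG_post = 1 + (1.036 − 1)·41.1/32.4550

1.0456


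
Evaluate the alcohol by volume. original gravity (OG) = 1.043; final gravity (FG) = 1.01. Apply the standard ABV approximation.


ABV = (OG − FG) · 131.25
ABV = (1.043 − 1.01) · 131.25

4.3312 % ABV


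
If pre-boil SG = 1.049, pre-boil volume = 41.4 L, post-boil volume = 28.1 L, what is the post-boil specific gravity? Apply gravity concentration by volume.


SG_post = 1 + (SG_pre − 1)·V_pre/V_post
pts_pre = (1.049 − 1)·1000 = 49.0000
pts_post = 49.0000·41.4/28.1 = 72.1922
SG_post = 1 + 72.1922/1000

1.0722


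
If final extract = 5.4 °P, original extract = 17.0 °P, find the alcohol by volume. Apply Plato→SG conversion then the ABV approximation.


SG = 259/(259 − P);  ABV = (OG − FG)·131.25
OG = 259/(259 − 17.0) = 1.0702
FG = 259/(259 − 5.4) = 1.0213
ABV = (1.0702 − 1.0213)·131.25

6.4253 % ABV


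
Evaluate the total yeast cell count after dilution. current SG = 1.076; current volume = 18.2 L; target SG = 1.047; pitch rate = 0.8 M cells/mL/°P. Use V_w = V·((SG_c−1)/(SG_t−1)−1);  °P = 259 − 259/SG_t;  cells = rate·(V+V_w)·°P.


V_w = 18.2·((1.076−1)/(1.047−1)−1) = 11.2298
V_final = 18.2 + 11.2298 = 29.4298
°P = 259 − 259/1.047 = 11.6266
cells = 0.8·29.4298·11.6266

273.7336 billion cells


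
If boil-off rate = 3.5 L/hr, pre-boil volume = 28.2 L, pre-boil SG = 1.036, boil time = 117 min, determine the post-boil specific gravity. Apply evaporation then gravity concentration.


V_post = V_pre − rate·(t/60);  SG_post = 1 + (SG_pre−1)·V_pre/V_post
V_post = 28.2 − 3.5·(117/60) = 21.3750
SG_post = 1 + (1.036 − 1)·28.2/21.3750

1.0475


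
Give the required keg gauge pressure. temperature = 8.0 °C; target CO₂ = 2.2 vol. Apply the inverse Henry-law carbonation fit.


psi = vols/(0.01821 + 0.09011·e^(−0.04·T)) − 14.695
psi = 2.2/(0.01821 + 0.09011·e^(−0.04·8.0)) − 14.695

11.6072 psi


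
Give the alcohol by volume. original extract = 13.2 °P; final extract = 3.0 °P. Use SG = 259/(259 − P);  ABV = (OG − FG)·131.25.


OG = 259/(259 − 13.2) = 1.0537
FG = 259/(259 − 3.0) = 1.0117
ABV = (1.0537 − 1.0117)·131.25

5.5103 % ABV


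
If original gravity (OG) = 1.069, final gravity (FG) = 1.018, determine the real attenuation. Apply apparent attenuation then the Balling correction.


AA = (OG−FG)/(OG−1)·100;  RA = AA·0.8192
AA = (1.069 − 1.018)/(1.069 − 1)·100 = 73.9130
RA = 73.9130·0.8192

60.5496 %


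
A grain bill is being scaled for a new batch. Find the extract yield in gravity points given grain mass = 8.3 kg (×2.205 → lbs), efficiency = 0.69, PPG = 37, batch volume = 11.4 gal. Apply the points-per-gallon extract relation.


points = lbs × PPG × eff / vol
lbs = 8.3 × 2.205 = 18.3015
points = 18.3015 × 37 × 0.69 / 11.4

40.9857 points


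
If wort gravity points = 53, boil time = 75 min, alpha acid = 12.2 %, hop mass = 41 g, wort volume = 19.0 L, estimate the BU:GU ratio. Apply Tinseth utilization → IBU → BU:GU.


U = 1.65·0.000125^(GP/1000)·(1−e^(−0.04t))/4.15;  IBU = (α/100)·m·U·1000/V;  BU:GU = IBU/GP
U = 1.65·0.000125^(53/1000)·(1−e^(−0.04·75))/4.15 = 0.2346
IBU = (12.2/100)·41·0.2346·1000/19.0 = 61.7708
BU:GU = 61.7708/53

1.1655


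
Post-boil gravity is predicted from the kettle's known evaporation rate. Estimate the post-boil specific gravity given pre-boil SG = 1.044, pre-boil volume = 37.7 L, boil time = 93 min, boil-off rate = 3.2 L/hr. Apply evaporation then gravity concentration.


V_post = V_pre − rate·(t/60);  SG_post = 1 + (SG_pre−1)·V_pre/V_post
V_post = 37.7 − 3.2·(93/60) = 32.7400
SG_post = 1 + (1.044 − 1)·37.7/32.7400

1.0507


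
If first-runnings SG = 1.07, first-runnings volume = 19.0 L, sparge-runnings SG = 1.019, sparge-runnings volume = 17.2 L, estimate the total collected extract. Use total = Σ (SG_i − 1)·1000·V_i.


first = (1.07 − 1)·1000·19.0 = 1330.0000
sparge = (1.019 − 1)·1000·17.2 = 326.8000
total = 1330.0000 + 326.8000

1656.8000 gravity·L


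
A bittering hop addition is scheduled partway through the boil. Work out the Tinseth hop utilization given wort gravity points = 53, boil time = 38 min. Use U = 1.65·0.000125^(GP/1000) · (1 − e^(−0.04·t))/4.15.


bigness = 1.65·0.000125^(53/1000) = 1.0248
boil_factor = (1 − e^(−0.04·38))/4.15 = 0.1883
U = 1.0248 · 0.1883

0.1929


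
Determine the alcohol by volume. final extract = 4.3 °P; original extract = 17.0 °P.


SG = 259/(259 − P);  ABV = (OG − FG)·131.25
OG = 259/(259 − 17.0) = 1.0702
FG = 259/(259 − 4.3) = 1.0169
ABV = (1.0702 − 1.0169)·131.25

7.0042 % ABV


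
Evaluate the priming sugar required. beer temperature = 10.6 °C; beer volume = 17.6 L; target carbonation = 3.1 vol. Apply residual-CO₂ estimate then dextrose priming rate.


residual = 14.695·(0.01821 + 0.09011·e^(−0.04·T));  sugar = (target − residual)·4.0·V
residual = 14.695·(0.01821 + 0.09011·e^(−0.04·10.6)) = 1.1342
sugar = (3.1 − 1.1342)·4.0·17.6

138.3950 g


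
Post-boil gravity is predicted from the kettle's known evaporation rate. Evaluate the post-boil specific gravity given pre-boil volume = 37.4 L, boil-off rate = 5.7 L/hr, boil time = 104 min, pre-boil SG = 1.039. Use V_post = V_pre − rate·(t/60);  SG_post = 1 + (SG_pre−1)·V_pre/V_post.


V_post = 37.4 − 5.7·(104/60) = 27.5200
SG_post = 1 + (1.039 − 1)·37.4/27.5200

1.0530


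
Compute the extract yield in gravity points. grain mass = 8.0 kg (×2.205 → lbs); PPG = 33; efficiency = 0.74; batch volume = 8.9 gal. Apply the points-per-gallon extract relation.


points = lbs × PPG × eff / vol
lbs = 8.0 × 2.205 = 17.6400
points = 17.6400 × 33 × 0.74 / 8.9

48.4010 points


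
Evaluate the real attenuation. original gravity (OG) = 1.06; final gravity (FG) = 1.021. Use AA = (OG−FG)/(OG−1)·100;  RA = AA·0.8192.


AA = (1.06 − 1.021)/(1.06 − 1)·100 = 65.0000
RA = 65.0000·0.8192

53.2480 %


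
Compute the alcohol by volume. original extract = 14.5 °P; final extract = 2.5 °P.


SG = 259/(259 − P);  ABV = (OG − FG)·131.25
OG = 259/(259 − 14.5) = 1.0593
FG = 259/(259 − 2.5) = 1.0097
ABV = (1.0593 − 1.0097)·131.25

6.5045 % ABV


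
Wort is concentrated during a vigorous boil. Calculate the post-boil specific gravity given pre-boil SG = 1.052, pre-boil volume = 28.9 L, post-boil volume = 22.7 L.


SG_post = 1 + (SG_pre − 1)·V_pre/V_post
pts_pre = (1.052 − 1)·1000 = 52.0000
pts_post = 52.0000·28.9/22.7 = 66.2026
SG_post = 1 + 66.2026/1000

1.0662


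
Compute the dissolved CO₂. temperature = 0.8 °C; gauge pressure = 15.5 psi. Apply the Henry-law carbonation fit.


vols = (P + 14.695)·(0.01821 + 0.09011·e^(−0.04·T))
vols = (15.5 + 14.695)·(0.01821 + 0.09011·e^(−0.04·0.8))

3.1850 volumes


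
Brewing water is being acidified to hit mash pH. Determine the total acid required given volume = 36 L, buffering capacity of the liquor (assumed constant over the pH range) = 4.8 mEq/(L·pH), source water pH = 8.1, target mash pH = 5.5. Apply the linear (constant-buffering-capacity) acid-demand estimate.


acid = buffering capacity · (pH_source − pH_target) · V
acid = 4.8 · (8.1 − 5.5) · 36

449.2800 mEq


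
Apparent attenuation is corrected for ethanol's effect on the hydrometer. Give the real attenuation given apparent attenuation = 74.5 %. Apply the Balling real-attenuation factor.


RA = AA · 0.8192
RA = 74.5 · 0.8192

61.0304 %


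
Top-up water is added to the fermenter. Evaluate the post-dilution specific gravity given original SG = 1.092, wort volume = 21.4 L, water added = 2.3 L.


SG_new = 1 + (SG_old − 1)·V_old/(V_old + V_water)
pts = (1.092 − 1)·1000·21.4/(21.4 + 2.3) = 83.0717
SG_new = 1 + 83.0717/1000

1.0831


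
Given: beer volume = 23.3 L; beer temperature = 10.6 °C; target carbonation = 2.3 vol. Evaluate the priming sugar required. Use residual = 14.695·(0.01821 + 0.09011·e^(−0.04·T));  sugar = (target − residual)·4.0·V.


residual = 14.695·(0.01821 + 0.09011·e^(−0.04·10.6)) = 1.1342
sugar = (2.3 − 1.1342)·4.0·23.3

108.6561 g


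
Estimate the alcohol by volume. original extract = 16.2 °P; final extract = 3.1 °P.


SG = 259/(259 − P);  ABV = (OG − FG)·131.25
OG = 259/(259 − 16.2) = 1.0667
FG = 259/(259 − 3.1) = 1.0121
ABV = (1.0667 − 1.0121)·131.25

7.1672 % ABV


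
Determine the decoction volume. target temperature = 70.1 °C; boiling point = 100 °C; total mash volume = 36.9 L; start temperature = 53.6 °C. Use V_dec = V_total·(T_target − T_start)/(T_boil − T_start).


V_dec = 36.9·(70.1 − 53.6)/(100 − 53.6)

13.1218 L


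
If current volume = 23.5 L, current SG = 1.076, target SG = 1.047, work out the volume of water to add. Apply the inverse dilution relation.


V_water = V·((SG_curr − 1)/(SG_target − 1) − 1)
V_water = 23.5·((1.076 − 1)/(1.047 − 1) − 1)

14.5000 L


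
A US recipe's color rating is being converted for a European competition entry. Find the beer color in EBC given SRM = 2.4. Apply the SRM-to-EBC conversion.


EBC = SRM · 1.97
EBC = 2.4 · 1.97

4.7280 EBC


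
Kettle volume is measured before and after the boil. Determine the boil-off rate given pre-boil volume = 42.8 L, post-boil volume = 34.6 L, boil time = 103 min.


rate = (V_pre − V_post) / (t_min/60)
rate = (42.8 − 34.6) / (103/60)

4.7767 L/hr


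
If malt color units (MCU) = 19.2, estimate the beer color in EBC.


SRM = 1.4922·MCU^0.6859;  EBC = SRM·1.97
SRM = 1.4922·19.2^0.6859 = 11.3251
EBC = 11.3251·1.97

22.3105 EBC


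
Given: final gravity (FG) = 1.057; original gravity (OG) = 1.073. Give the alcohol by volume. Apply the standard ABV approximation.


ABV = (OG − FG) · 131.25
ABV = (1.073 − 1.057) · 131.25

2.1000 % ABV


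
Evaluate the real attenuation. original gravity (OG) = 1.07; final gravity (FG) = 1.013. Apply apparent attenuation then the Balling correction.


AA = (OG−FG)/(OG−1)·100;  RA = AA·0.8192
AA = (1.07 − 1.013)/(1.07 − 1)·100 = 81.4286
RA = 81.4286·0.8192

66.7063 %


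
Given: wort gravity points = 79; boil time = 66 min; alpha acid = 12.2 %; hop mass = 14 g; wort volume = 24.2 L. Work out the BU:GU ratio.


U = 1.65·0.000125^(GP/1000)·(1−e^(−0.04t))/4.15;  IBU = (α/100)·m·U·1000/V;  BU:GU = IBU/GP
U = 1.65·0.000125^(79/1000)·(1−e^(−0.04·66))/4.15 = 0.1815
IBU = (12.2/100)·14·0.1815·1000/24.2 = 12.8118
BU:GU = 12.8118/79

0.1622


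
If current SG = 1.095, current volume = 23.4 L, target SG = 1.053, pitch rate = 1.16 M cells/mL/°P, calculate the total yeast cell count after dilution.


V_w = V·((SG_c−1)/(SG_t−1)−1);  °P = 259 − 259/SG_t;  cells = rate·(V+V_w)·°P
V_w = 23.4·((1.095−1)/(1.053−1)−1) = 18.5434
V_final = 23.4 + 18.5434 = 41.9434
°P = 259 − 259/1.053 = 13.0361
cells = 1.16·41.9434·13.0361

634.2622 billion cells
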